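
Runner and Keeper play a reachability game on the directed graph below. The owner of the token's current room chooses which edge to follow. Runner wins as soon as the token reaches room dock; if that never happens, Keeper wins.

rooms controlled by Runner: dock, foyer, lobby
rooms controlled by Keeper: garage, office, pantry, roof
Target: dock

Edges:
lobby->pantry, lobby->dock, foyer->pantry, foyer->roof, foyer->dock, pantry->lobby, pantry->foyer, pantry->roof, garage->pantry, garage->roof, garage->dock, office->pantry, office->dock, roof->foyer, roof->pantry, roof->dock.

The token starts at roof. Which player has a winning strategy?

Keeper

A0 = {dock}
A1: add {foyer, lobby} — lobby (Runner) has lobby→dock; foyer (Runner) has foyer→dock.
A2 = A1; e.g. pantry (Keeper) can still go to roof. Fixed point.
roof never enters the attractor, so Keeper can avoid the target forever.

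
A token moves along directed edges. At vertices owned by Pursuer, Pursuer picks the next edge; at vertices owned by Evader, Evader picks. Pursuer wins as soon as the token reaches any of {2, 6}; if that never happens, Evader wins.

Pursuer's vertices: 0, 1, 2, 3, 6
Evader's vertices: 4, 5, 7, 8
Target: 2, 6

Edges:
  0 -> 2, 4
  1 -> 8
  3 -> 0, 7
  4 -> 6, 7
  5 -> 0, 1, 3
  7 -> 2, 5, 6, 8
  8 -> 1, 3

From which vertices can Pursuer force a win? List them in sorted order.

A0 = {2, 6}
A1: add {0} — 0 (Pursuer) has 0→2.
A2: add {3} — 3 (Pursuer) has 3→0.
A3 = A2; e.g. 1 (Pursuer) has no edge into A2. Fixed point.
Pursuer's winning region = {0, 2, 3, 6}.

0, 2, 3, 6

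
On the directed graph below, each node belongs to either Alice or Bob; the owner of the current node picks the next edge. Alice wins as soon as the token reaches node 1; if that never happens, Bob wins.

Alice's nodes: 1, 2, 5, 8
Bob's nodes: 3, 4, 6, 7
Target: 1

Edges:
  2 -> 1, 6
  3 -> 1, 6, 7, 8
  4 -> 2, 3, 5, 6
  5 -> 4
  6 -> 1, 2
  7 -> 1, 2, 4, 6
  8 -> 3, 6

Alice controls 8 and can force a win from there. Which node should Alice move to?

6

A0 = {1}
A1: add {2} — 2 (Alice) has 2→1.
A2: add {6} — 6 (Bob): all of {1, 2} already in.
A3: add {8} — 8 (Alice) has 8→6.
A4 = A3; e.g. 3 (Bob) can still go to 7. Fixed point.
From 8, successor 6 is in the attractor (rank 2); the other successor 3 is not.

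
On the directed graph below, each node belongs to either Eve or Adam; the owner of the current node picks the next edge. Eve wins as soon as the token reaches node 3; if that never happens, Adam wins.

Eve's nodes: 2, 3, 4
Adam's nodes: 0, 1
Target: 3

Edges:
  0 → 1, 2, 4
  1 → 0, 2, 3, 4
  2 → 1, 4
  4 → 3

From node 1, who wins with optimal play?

A0 = {3}
A1: add {4} — 4 (Eve) has 4→3.
A2: add {2} — 2 (Eve) has 2→4.
A3 = A2; e.g. 0 (Adam) can still go to 1. Fixed point.
1 never enters the attractor, so Adam can avoid the target forever.

Adam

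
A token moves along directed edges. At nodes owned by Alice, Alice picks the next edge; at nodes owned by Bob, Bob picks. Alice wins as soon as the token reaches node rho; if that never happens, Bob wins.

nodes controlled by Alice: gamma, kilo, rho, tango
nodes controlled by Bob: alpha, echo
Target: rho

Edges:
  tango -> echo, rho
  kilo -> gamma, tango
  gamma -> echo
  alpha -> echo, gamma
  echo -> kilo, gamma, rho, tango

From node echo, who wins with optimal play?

A0 = {rho}
A1: add {tango} — tango (Alice) has tango→rho.
A2: add {kilo} — kilo (Alice) has kilo→tango.
A3 = A2; e.g. echo (Bob) can still go to gamma. Fixed point.
echo never enters the attractor, so Bob can avoid the target forever.

Bob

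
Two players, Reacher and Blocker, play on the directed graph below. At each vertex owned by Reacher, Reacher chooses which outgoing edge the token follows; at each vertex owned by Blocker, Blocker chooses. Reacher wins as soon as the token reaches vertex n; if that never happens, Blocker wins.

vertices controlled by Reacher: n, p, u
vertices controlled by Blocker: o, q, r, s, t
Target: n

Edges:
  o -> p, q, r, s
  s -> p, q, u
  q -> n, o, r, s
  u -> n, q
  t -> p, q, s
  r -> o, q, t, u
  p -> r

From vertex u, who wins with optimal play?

Reacher

A0 = {n}
A1: add {u} — u (Reacher) has u→n.
A2 = A1; e.g. o (Blocker) can still go to p. Fixed point.
u ∈ A1, so Reacher can force the target.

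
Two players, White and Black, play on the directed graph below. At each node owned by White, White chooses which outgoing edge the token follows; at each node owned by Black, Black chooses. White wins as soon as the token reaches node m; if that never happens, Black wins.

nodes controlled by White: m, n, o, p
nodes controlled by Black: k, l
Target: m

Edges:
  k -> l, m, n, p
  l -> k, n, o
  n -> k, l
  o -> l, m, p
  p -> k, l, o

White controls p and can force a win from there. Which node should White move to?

o

A0 = {m}
A1: add {o} — o (White) has o→m.
A2: add {p} — p (White) has p→o.
A3 = A2; e.g. k (Black) can still go to l. Fixed point.
From p, successor o is in the attractor (rank 1); the other successors k, l are not.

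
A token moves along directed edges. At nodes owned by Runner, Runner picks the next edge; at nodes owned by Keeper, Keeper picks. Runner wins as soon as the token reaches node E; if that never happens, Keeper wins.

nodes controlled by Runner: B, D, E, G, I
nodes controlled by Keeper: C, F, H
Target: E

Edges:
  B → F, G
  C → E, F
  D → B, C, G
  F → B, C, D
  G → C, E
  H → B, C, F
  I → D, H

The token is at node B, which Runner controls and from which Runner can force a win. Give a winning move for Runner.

G

A0 = {E}
A1: add {G} — G (Runner) has G→E.
A2: add {B, D} — B (Runner) has B→G; D (Runner) has D→G.
A3: add {I} — I (Runner) has I→D.
A4 = A3; e.g. C (Keeper) can still go to F. Fixed point.
From B, successor G is in the attractor (rank 1); the other successor F is not.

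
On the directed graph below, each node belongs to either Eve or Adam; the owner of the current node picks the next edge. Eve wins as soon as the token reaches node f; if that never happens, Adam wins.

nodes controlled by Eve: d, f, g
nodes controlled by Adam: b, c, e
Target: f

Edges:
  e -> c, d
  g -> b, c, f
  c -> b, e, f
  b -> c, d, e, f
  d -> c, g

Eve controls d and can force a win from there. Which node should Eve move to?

A0 = {f}
A1: add {g} — g (Eve) has g→f.
A2: add {d} — d (Eve) has d→g.
A3 = A2; e.g. b (Adam) can still go to c. Fixed point.
From d, successor g is in the attractor (rank 1); the other successor c is not.

g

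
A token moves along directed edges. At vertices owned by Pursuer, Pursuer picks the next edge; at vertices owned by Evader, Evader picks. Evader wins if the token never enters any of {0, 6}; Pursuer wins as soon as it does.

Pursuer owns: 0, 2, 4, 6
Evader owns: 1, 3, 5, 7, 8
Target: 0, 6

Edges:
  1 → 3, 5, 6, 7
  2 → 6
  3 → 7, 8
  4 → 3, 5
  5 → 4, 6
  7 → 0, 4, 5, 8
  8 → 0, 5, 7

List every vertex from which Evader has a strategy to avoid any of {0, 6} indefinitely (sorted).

1, 3, 4, 5, 7, 8

A0 = {0, 6}
A1: add {2} — 2 (Pursuer) has 2→6.
A2 = A1; e.g. 1 (Evader) can still go to 3. Fixed point.
Pursuer's attractor = {0, 2, 6}; Evader avoids the target exactly from the complement.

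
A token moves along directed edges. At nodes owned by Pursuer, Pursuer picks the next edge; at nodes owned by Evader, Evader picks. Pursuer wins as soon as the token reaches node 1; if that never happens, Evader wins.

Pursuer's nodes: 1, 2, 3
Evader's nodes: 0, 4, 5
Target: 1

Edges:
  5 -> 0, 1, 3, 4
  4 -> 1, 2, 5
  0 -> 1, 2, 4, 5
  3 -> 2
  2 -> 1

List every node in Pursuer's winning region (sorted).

A0 = {1}
A1: add {2} — 2 (Pursuer) has 2→1.
A2: add {3} — 3 (Pursuer) has 3→2.
A3 = A2; e.g. 0 (Evader) can still go to 4. Fixed point.
Pursuer's winning region = {1, 2, 3}.

1, 2, 3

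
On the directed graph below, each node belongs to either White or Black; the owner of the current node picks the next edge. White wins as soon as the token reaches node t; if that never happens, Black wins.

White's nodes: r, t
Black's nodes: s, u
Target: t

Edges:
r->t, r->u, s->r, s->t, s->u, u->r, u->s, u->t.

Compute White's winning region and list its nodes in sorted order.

A0 = {t}
A1: add {r} — r (White) has r→t.
A2 = A1; e.g. s (Black) can still go to u. Fixed point.
White's winning region = {r, t}.

r, t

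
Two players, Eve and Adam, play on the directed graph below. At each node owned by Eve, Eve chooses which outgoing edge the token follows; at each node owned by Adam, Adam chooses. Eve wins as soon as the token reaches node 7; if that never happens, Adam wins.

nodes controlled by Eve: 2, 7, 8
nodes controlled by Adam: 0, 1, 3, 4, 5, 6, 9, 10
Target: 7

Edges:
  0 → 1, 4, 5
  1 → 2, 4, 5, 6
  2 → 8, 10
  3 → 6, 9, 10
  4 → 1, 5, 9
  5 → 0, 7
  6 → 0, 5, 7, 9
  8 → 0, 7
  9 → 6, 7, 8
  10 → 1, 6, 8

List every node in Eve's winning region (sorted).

A0 = {7}
A1: add {8} — 8 (Eve) has 8→7.
A2: add {2} — 2 (Eve) has 2→8.
A3 = A2; e.g. 0 (Adam) can still go to 1. Fixed point.
Eve's winning region = {2, 7, 8}.

2, 7, 8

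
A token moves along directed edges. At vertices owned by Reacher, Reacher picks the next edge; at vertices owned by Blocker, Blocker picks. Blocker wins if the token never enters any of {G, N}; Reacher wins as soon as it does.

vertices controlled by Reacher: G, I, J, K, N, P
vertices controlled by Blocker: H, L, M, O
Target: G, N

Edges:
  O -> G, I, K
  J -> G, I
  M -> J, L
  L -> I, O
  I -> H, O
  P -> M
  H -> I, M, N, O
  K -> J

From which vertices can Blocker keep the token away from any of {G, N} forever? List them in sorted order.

H, I, L, M, O, P

A0 = {G, N}
A1: add {J} — J (Reacher) has J→G.
A2: add {K} — K (Reacher) has K→J.
A3 = A2; e.g. H (Blocker) can still go to I. Fixed point.
Reacher's attractor = {G, J, K, N}; Blocker avoids the target exactly from the complement.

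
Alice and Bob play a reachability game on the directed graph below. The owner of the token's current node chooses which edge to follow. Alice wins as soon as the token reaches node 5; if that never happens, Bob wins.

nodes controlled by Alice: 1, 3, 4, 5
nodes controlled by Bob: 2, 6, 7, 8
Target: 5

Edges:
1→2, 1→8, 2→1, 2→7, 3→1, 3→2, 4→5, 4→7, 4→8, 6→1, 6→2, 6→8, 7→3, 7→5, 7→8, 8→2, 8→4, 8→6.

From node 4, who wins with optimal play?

Alice

A0 = {5}
A1: add {4} — 4 (Alice) has 4→5.
A2 = A1; e.g. 1 (Alice) has no edge into A1. Fixed point.
4 ∈ A1, so Alice can force the target.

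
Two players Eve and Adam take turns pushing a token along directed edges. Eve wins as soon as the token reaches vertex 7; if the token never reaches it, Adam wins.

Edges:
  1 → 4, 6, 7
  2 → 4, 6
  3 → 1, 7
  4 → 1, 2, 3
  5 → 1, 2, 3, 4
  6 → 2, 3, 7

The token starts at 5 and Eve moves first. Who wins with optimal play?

Eve

Track states (vertex, player-to-move).
A0 = {(7,Eve), (7,Adam)}
A1: add {(1,Eve), (3,Eve), (6,Eve)}.
A2: add {(3,Adam)}.
A3: add {(4,Eve), (5,Eve)}.
(5,Eve) ∈ A3 ⇒ Eve forces the target.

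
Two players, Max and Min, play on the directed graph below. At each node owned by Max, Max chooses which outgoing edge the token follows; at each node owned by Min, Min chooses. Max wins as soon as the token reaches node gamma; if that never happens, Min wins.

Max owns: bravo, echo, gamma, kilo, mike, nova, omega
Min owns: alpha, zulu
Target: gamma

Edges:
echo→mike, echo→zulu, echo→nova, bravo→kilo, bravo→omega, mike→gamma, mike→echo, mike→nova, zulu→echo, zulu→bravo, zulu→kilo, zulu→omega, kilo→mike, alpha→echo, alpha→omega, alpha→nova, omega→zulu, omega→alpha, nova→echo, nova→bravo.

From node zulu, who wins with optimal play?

Min

A0 = {gamma}
A1: add {mike} — mike (Max) has mike→gamma.
A2: add {echo, kilo} — echo (Max) has echo→mike; kilo (Max) has kilo→mike.
A3: add {bravo, nova} — bravo (Max) has bravo→kilo; nova (Max) has nova→echo.
A4 = A3; e.g. zulu (Min) can still go to omega. Fixed point.
zulu never enters the attractor, so Min can avoid the target forever.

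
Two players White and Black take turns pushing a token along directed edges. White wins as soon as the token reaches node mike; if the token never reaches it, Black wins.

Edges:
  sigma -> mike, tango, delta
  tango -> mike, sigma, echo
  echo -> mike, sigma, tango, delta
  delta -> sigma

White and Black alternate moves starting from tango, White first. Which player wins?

White

Track states (vertex, player-to-move).
A0 = {(mike,White), (mike,Black)}
A1: add {(sigma,White), (tango,White), (echo,White)}.
(tango,White) ∈ A1 ⇒ White forces the target.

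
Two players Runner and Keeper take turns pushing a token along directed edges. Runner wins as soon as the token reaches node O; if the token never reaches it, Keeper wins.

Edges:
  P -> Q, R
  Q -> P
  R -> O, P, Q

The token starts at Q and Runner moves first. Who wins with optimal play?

Track states (vertex, player-to-move).
A0 = {(O,Runner), (O,Keeper)}
A1: add {(R,Runner)}.
A2 = A1; e.g. (P,Runner) stays out. (Q,Runner) never enters ⇒ Keeper avoids the target.

Keeper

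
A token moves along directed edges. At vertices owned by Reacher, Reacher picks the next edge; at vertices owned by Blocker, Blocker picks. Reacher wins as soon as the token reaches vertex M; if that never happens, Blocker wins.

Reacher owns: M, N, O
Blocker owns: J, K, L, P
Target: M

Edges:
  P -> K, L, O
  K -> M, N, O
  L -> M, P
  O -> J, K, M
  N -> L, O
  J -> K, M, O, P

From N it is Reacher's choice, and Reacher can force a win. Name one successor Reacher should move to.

A0 = {M}
A1: add {O} — O (Reacher) has O→M.
A2: add {N} — N (Reacher) has N→O.
A3: add {K} — K (Blocker): all of {M, N, O} already in.
A4 = A3; e.g. J (Blocker) can still go to P. Fixed point.
From N, successor O is in the attractor (rank 1); the other successor L is not.

O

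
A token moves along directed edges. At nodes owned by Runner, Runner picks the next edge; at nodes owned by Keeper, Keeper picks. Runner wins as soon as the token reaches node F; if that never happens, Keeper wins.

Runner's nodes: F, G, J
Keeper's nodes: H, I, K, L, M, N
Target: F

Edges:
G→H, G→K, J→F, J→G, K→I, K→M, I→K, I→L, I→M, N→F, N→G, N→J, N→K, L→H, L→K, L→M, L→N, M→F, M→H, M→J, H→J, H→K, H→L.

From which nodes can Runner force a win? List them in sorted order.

A0 = {F}
A1: add {J} — J (Runner) has J→F.
A2 = A1; e.g. G (Runner) has no edge into A1. Fixed point.
Runner's winning region = {F, J}.

F, J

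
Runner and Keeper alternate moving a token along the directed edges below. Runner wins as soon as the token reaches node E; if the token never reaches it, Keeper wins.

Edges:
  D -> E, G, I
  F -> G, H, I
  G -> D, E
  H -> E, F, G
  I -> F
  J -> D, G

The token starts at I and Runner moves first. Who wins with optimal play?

Keeper

Track states (vertex, player-to-move).
A0 = {(E,Runner), (E,Keeper)}
A1: add {(D,Runner), (G,Runner), (H,Runner)}.
A2: add {(G,Keeper), (J,Keeper)}.
A3: add {(F,Runner), (J,Runner)}.
A4: add {(H,Keeper), (I,Keeper)}.
A5 = A4; e.g. (D,Keeper) stays out. (I,Runner) never enters ⇒ Keeper avoids the target.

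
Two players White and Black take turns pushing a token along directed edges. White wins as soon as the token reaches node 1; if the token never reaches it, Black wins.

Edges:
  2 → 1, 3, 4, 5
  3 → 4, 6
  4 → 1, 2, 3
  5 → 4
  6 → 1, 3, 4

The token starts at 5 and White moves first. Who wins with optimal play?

Black

Track states (vertex, player-to-move).
A0 = {(1,White), (1,Black)}
A1: add {(2,White), (4,White), (6,White)}.
A2: add {(3,Black), (5,Black)}.
A3 = A2; e.g. (2,Black) stays out. (5,White) never enters ⇒ Black avoids the target.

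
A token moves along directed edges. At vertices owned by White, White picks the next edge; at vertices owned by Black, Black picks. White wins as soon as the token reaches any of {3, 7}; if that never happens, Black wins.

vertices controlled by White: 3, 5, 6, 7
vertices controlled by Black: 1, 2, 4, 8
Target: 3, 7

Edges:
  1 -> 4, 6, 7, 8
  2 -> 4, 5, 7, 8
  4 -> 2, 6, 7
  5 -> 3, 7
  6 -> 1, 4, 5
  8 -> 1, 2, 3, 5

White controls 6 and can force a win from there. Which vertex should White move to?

5

A0 = {3, 7}
A1: add {5} — 5 (White) has 5→3.
A2: add {6} — 6 (White) has 6→5.
A3 = A2; e.g. 1 (Black) can still go to 4. Fixed point.
From 6, successor 5 is in the attractor (rank 1); the other successors 1, 4 are not.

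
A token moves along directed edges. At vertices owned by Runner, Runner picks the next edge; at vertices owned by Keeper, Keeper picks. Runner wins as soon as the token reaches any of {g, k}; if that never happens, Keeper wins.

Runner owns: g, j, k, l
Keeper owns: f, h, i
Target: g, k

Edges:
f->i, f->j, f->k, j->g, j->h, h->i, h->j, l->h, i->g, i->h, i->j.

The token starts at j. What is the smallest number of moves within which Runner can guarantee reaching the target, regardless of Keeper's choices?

1

A0 = {g, k}
A1: add {j} — j (Runner) has j→g.
A2 = A1; e.g. f (Keeper) can still go to i. Fixed point.
j enters the attractor at level 1, so Runner can force the target in 1 move from there.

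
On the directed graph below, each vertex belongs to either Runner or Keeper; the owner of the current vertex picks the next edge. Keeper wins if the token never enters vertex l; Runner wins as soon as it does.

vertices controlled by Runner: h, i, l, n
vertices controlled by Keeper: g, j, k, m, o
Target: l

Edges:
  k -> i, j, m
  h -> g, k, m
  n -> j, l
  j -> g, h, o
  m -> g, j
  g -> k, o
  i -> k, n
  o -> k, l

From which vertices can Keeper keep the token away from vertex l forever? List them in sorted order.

A0 = {l}
A1: add {n} — n (Runner) has n→l.
A2: add {i} — i (Runner) has i→n.
A3 = A2; e.g. g (Keeper) can still go to k. Fixed point.
Runner's attractor = {i, l, n}; Keeper avoids the target exactly from the complement.

g, h, j, k, m, o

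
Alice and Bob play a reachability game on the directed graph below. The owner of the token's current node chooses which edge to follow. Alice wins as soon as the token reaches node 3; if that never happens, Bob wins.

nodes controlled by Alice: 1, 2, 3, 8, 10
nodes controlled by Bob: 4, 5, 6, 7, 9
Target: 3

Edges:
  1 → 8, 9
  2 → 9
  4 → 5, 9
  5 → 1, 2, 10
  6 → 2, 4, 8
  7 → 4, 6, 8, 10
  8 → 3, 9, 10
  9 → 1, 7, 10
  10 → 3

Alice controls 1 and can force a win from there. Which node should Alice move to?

8

A0 = {3}
A1: add {8, 10} — 8 (Alice) has 8→3; 10 (Alice) has 10→3.
A2: add {1} — 1 (Alice) has 1→8.
A3 = A2; e.g. 2 (Alice) has no edge into A2. Fixed point.
From 1, successor 8 is in the attractor (rank 1); the other successor 9 is not.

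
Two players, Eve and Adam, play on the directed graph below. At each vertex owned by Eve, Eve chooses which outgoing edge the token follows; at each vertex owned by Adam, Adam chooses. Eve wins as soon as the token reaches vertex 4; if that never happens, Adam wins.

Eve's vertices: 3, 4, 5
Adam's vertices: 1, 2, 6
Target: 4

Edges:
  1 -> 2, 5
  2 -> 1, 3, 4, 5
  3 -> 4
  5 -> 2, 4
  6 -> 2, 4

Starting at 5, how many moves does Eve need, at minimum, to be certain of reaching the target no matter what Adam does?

1

A0 = {4}
A1: add {3, 5} — 3 (Eve) has 3→4; 5 (Eve) has 5→4.
A2 = A1; e.g. 1 (Adam) can still go to 2. Fixed point.
5 enters the attractor at level 1, so Eve can force the target in 1 move from there.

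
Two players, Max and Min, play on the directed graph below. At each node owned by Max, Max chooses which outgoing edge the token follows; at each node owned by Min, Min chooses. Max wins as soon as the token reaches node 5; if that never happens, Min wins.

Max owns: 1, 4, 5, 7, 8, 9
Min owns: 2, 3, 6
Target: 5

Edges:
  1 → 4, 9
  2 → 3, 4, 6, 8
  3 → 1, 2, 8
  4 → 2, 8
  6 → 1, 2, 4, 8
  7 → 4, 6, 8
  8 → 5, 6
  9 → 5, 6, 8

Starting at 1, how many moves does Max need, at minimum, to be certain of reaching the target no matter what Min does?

A0 = {5}
A1: add {8, 9} — 8 (Max) has 8→5; 9 (Max) has 9→5.
A2: add {1, 4, 7} — 1 (Max) has 1→9; 4 (Max) has 4→8; 7 (Max) has 7→8.
A3 = A2; e.g. 2 (Min) can still go to 3. Fixed point.
1 enters the attractor at level 2, so Max can force the target in 2 moves from there.

2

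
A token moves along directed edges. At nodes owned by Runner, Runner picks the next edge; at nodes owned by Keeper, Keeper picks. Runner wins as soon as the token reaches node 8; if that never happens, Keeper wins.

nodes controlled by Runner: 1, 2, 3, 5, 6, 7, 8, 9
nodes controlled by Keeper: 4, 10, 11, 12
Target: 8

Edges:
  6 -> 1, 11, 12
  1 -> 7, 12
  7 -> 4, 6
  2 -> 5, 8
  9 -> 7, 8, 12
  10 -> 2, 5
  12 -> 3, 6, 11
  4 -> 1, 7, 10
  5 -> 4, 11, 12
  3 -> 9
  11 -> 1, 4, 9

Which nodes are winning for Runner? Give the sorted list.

A0 = {8}
A1: add {2, 9} — 2 (Runner) has 2→8; 9 (Runner) has 9→8.
A2: add {3} — 3 (Runner) has 3→9.
A3 = A2; e.g. 1 (Runner) has no edge into A2. Fixed point.
Runner's winning region = {2, 3, 8, 9}.

2, 3, 8, 9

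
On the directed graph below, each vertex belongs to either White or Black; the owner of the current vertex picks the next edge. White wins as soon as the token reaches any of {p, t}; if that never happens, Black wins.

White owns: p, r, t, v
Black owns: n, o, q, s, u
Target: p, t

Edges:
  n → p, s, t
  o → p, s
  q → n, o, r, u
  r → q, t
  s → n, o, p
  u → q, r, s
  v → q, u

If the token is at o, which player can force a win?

A0 = {p, t}
A1: add {r} — r (White) has r→t.
A2 = A1; e.g. n (Black) can still go to s. Fixed point.
o never enters the attractor, so Black can avoid the target forever.

Black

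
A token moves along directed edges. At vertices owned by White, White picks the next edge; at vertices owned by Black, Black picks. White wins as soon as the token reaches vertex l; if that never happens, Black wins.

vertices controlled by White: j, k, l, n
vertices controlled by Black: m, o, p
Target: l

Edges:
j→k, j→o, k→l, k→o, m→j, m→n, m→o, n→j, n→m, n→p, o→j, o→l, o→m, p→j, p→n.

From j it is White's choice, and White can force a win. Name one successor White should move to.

A0 = {l}
A1: add {k} — k (White) has k→l.
A2: add {j} — j (White) has j→k.
A3: add {n} — n (White) has n→j.
A4: add {p} — p (Black): all of {j, n} already in.
A5 = A4; e.g. m (Black) can still go to o. Fixed point.
From j, successor k is in the attractor (rank 1); the other successor o is not.

k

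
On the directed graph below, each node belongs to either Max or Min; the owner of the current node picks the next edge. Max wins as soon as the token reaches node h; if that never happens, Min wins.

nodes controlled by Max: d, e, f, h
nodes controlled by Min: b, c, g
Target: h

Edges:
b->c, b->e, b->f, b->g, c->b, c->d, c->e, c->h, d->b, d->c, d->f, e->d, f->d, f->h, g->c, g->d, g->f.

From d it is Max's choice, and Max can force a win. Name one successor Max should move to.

A0 = {h}
A1: add {f} — f (Max) has f→h.
A2: add {d} — d (Max) has d→f.
A3: add {e} — e (Max) has e→d.
A4 = A3; e.g. b (Min) can still go to c. Fixed point.
From d, successor f is in the attractor (rank 1); the other successors b, c are not.

f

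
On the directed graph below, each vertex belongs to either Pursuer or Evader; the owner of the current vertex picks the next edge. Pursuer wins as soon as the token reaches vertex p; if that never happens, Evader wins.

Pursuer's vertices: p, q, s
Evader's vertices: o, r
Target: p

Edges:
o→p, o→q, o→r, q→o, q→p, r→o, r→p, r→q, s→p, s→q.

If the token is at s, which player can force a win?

A0 = {p}
A1: add {q, s} — q (Pursuer) has q→p; s (Pursuer) has s→p.
A2 = A1; e.g. o (Evader) can still go to r. Fixed point.
s ∈ A1, so Pursuer can force the target.

Pursuer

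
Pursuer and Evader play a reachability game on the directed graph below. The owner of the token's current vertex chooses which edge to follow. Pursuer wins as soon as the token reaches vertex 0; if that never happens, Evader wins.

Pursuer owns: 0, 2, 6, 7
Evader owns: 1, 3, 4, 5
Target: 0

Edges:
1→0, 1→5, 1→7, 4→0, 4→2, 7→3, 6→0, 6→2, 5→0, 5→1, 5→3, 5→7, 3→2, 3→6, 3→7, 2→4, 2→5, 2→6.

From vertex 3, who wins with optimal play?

Evader

A0 = {0}
A1: add {6} — 6 (Pursuer) has 6→0.
A2: add {2} — 2 (Pursuer) has 2→6.
A3: add {4} — 4 (Evader): all of {0, 2} already in.
A4 = A3; e.g. 1 (Evader) can still go to 5. Fixed point.
3 never enters the attractor, so Evader can avoid the target forever.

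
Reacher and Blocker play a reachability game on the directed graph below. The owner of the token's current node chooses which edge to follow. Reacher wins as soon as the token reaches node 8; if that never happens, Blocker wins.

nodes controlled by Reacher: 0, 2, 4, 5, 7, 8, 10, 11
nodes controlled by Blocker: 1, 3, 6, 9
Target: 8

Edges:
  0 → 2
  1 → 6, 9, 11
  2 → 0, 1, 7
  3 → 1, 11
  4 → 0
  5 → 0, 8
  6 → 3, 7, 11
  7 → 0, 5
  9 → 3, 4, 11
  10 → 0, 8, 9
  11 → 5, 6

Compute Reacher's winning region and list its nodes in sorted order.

0, 2, 4, 5, 7, 8, 10, 11

A0 = {8}
A1: add {5, 10} — 5 (Reacher) has 5→8; 10 (Reacher) has 10→8.
A2: add {7, 11} — 7 (Reacher) has 7→5; 11 (Reacher) has 11→5.
A3: add {2} — 2 (Reacher) has 2→7.
A4: add {0} — 0 (Reacher) has 0→2.
A5: add {4} — 4 (Reacher) has 4→0.
A6 = A5; e.g. 1 (Blocker) can still go to 6. Fixed point.
Reacher's winning region = {0, 2, 4, 5, 7, 8, 10, 11}.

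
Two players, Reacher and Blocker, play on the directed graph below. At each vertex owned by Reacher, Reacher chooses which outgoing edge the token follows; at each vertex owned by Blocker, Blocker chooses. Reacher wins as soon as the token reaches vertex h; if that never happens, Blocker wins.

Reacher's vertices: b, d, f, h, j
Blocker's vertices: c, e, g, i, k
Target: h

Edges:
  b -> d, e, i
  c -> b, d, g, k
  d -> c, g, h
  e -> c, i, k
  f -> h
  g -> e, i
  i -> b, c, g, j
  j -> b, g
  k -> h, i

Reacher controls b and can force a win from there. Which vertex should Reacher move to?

d

A0 = {h}
A1: add {d, f} — d (Reacher) has d→h; f (Reacher) has f→h.
A2: add {b} — b (Reacher) has b→d.
A3: add {j} — j (Reacher) has j→b.
A4 = A3; e.g. c (Blocker) can still go to g. Fixed point.
From b, successor d is in the attractor (rank 1); the other successors e, i are not.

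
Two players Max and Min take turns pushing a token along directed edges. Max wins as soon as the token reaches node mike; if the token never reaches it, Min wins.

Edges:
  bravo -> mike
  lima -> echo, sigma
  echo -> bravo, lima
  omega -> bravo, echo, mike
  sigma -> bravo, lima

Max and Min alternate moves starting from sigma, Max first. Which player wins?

Track states (vertex, player-to-move).
A0 = {(mike,Max), (mike,Min)}
A1: add {(bravo,Max), (bravo,Min), (omega,Max)}.
A2: add {(echo,Max), (sigma,Max)}.
(sigma,Max) ∈ A2 ⇒ Max forces the target.

Max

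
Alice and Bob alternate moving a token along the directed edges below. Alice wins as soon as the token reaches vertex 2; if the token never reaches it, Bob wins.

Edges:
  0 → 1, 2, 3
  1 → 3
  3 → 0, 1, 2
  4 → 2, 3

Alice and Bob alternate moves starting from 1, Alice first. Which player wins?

Bob

Track states (vertex, player-to-move).
A0 = {(2,Alice), (2,Bob)}
A1: add {(0,Alice), (3,Alice), (4,Alice)}.
A2: add {(1,Bob), (4,Bob)}.
A3 = A2; e.g. (0,Bob) stays out. (1,Alice) never enters ⇒ Bob avoids the target.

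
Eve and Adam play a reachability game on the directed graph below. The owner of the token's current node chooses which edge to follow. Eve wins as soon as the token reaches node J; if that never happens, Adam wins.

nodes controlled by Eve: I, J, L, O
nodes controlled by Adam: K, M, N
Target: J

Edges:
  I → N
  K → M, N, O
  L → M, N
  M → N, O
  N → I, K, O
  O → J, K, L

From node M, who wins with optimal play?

Adam

A0 = {J}
A1: add {O} — O (Eve) has O→J.
A2 = A1; e.g. I (Eve) has no edge into A1. Fixed point.
M never enters the attractor, so Adam can avoid the target forever.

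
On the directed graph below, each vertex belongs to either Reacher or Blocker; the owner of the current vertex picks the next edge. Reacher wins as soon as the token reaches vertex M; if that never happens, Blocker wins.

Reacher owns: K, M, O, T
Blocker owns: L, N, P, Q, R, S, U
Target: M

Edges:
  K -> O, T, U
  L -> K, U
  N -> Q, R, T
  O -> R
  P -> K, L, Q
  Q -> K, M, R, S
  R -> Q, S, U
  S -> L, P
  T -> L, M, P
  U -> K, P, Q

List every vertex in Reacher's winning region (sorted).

A0 = {M}
A1: add {T} — T (Reacher) has T→M.
A2: add {K} — K (Reacher) has K→T.
A3 = A2; e.g. L (Blocker) can still go to U. Fixed point.
Reacher's winning region = {K, M, T}.

K, M, T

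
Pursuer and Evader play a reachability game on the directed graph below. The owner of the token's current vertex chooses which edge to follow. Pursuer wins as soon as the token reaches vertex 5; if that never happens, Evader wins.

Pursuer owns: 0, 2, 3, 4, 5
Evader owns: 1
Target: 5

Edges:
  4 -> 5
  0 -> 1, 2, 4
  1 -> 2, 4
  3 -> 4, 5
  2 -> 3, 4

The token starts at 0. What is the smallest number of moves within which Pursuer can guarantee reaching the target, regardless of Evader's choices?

2

A0 = {5}
A1: add {3, 4} — 3 (Pursuer) has 3→5; 4 (Pursuer) has 4→5.
A2: add {0, 2} — 0 (Pursuer) has 0→4; 2 (Pursuer) has 2→3.
0 enters the attractor at level 2, so Pursuer can force the target in 2 moves from there.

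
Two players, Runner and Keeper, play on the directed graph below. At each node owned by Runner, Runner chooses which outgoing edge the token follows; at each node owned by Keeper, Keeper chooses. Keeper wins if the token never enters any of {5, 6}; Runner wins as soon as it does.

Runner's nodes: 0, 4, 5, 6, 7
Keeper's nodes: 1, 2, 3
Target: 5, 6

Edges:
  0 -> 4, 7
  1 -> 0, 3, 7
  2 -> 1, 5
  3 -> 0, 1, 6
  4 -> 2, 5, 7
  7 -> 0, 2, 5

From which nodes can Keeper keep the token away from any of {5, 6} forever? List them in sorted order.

A0 = {5, 6}
A1: add {4, 7} — 4 (Runner) has 4→5; 7 (Runner) has 7→5.
A2: add {0} — 0 (Runner) has 0→4.
A3 = A2; e.g. 1 (Keeper) can still go to 3. Fixed point.
Runner's attractor = {0, 4, 5, 6, 7}; Keeper avoids the target exactly from the complement.

1, 2, 3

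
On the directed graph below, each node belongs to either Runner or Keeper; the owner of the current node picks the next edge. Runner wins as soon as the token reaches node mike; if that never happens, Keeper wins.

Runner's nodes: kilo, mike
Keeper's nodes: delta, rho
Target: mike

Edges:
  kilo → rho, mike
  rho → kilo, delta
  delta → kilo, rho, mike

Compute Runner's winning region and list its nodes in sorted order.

A0 = {mike}
A1: add {kilo} — kilo (Runner) has kilo→mike.
A2 = A1; e.g. rho (Keeper) can still go to delta. Fixed point.
Runner's winning region = {kilo, mike}.

kilo, mike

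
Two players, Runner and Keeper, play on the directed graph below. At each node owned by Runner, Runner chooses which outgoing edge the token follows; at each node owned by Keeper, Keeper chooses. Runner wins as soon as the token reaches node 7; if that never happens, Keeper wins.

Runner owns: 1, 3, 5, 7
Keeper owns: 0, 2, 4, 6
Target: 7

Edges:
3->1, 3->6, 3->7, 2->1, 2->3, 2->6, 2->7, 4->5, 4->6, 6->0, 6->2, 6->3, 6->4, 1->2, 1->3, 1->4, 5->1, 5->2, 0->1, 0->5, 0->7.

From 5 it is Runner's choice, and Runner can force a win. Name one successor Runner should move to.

1

A0 = {7}
A1: add {3} — 3 (Runner) has 3→7.
A2: add {1} — 1 (Runner) has 1→3.
A3: add {5} — 5 (Runner) has 5→1.
A4: add {0} — 0 (Keeper): all of {1, 5, 7} already in.
A5 = A4; e.g. 2 (Keeper) can still go to 6. Fixed point.
From 5, successor 1 is in the attractor (rank 2); the other successor 2 is not.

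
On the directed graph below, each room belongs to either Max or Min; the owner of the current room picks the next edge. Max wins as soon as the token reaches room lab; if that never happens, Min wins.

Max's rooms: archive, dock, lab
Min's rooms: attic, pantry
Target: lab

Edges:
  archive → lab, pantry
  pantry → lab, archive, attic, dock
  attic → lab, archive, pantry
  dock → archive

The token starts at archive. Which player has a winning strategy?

Max

A0 = {lab}
A1: add {archive} — archive (Max) has archive→lab.
archive ∈ A1, so Max can force the target.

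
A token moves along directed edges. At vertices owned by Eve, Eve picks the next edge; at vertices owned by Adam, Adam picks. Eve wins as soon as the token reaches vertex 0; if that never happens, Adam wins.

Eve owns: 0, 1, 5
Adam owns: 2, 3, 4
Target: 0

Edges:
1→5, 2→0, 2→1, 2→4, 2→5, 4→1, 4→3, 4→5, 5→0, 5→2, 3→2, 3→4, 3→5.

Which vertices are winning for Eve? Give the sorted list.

A0 = {0}
A1: add {5} — 5 (Eve) has 5→0.
A2: add {1} — 1 (Eve) has 1→5.
A3 = A2; e.g. 2 (Adam) can still go to 4. Fixed point.
Eve's winning region = {0, 1, 5}.

0, 1, 5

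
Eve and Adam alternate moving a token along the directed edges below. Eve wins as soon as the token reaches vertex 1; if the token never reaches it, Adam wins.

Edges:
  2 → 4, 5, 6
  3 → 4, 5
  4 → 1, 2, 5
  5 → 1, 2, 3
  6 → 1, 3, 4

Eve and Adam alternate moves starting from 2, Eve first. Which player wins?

Track states (vertex, player-to-move).
A0 = {(1,Eve), (1,Adam)}
A1: add {(4,Eve), (5,Eve), (6,Eve)}.
A2: add {(2,Adam), (3,Adam)}.
A3 = A2; e.g. (2,Eve) stays out. (2,Eve) never enters ⇒ Adam avoids the target.

Adam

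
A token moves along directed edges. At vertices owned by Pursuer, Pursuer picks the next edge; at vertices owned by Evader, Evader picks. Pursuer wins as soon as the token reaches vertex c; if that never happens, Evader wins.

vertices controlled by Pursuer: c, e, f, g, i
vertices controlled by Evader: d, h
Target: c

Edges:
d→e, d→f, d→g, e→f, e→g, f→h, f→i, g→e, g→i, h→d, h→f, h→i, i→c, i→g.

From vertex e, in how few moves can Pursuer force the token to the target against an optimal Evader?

3

A0 = {c}
A1: add {i} — i (Pursuer) has i→c.
A2: add {f, g} — f (Pursuer) has f→i; g (Pursuer) has g→i.
A3: add {e} — e (Pursuer) has e→f.
e enters the attractor at level 3, so Pursuer can force the target in 3 moves from there.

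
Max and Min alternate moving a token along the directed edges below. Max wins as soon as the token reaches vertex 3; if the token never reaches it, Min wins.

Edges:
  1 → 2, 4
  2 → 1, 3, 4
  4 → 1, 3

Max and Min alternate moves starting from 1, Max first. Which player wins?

Track states (vertex, player-to-move).
A0 = {(3,Max), (3,Min)}
A1: add {(2,Max), (4,Max)}.
A2: add {(1,Min)}.
A3 = A2; e.g. (1,Max) stays out. (1,Max) never enters ⇒ Min avoids the target.

Min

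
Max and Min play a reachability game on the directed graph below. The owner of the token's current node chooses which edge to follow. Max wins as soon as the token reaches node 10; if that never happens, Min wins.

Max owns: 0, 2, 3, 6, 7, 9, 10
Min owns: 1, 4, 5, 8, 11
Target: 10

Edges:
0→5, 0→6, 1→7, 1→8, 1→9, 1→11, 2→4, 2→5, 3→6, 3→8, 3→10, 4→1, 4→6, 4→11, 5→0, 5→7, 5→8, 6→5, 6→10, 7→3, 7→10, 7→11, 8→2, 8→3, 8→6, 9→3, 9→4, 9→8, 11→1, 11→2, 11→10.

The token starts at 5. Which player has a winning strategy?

A0 = {10}
A1: add {3, 6, 7} — 3 (Max) has 3→10; 6 (Max) has 6→10; 7 (Max) has 7→10.
A2: add {0, 9} — 0 (Max) has 0→6; 9 (Max) has 9→3.
A3 = A2; e.g. 1 (Min) can still go to 8. Fixed point.
5 never enters the attractor, so Min can avoid the target forever.

Min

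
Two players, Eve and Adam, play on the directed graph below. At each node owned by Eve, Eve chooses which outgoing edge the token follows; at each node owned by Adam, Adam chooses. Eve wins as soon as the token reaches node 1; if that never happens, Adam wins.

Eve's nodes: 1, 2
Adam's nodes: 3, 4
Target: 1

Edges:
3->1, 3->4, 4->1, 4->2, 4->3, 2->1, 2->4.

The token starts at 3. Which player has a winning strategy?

A0 = {1}
A1: add {2} — 2 (Eve) has 2→1.
A2 = A1; e.g. 3 (Adam) can still go to 4. Fixed point.
3 never enters the attractor, so Adam can avoid the target forever.

Adam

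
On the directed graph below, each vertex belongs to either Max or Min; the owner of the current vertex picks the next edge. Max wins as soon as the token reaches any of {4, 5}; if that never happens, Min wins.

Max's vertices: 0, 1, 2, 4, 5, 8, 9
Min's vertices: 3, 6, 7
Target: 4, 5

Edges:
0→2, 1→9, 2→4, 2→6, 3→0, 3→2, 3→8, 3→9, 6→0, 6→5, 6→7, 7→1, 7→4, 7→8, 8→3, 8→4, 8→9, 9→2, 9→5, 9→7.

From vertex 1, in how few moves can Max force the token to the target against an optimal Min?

A0 = {4, 5}
A1: add {2, 8, 9} — 2 (Max) has 2→4; 8 (Max) has 8→4; 9 (Max) has 9→5.
A2: add {0, 1} — 0 (Max) has 0→2; 1 (Max) has 1→9.
1 enters the attractor at level 2, so Max can force the target in 2 moves from there.

2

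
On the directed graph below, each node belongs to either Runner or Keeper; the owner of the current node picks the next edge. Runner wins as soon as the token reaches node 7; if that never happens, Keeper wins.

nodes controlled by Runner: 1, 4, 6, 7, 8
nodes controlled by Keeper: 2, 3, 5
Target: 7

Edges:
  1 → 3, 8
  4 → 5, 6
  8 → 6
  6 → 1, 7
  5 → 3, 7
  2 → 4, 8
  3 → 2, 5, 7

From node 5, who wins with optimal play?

Keeper

A0 = {7}
A1: add {6} — 6 (Runner) has 6→7.
A2: add {4, 8} — 4 (Runner) has 4→6; 8 (Runner) has 8→6.
A3: add {1, 2} — 1 (Runner) has 1→8; 2 (Keeper): all of {4, 8} already in.
A4 = A3; e.g. 3 (Keeper) can still go to 5. Fixed point.
5 never enters the attractor, so Keeper can avoid the target forever.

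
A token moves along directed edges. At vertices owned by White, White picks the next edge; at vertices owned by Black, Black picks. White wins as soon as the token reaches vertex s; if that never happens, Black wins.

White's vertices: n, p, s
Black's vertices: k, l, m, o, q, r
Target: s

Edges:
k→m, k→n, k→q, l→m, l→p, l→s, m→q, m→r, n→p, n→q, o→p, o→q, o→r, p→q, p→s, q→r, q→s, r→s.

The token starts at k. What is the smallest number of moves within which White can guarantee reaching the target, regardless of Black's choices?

A0 = {s}
A1: add {p, r} — p (White) has p→s; r (Black): all of {s} already in.
A2: add {n, q} — n (White) has n→p; q (Black): all of {r, s} already in.
A3: add {m, o} — m (Black): all of {q, r} already in; o (Black): all of {p, q, r} already in.
A4: add {k, l} — k (Black): all of {m, n, q} already in; l (Black): all of {m, p, s} already in.
A4 = all vertices. Fixed point.
k enters the attractor at level 4, so White can force the target in 4 moves from there.

4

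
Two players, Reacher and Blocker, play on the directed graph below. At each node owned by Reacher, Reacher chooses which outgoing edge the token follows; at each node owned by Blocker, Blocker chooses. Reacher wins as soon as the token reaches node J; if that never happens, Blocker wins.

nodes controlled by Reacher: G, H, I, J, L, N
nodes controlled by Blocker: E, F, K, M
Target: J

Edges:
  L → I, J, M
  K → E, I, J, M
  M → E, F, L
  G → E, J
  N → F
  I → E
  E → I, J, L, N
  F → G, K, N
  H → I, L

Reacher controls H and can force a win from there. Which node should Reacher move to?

A0 = {J}
A1: add {G, L} — G (Reacher) has G→J; L (Reacher) has L→J.
A2: add {H} — H (Reacher) has H→L.
A3 = A2; e.g. E (Blocker) can still go to I. Fixed point.
From H, successor L is in the attractor (rank 1); the other successor I is not.

L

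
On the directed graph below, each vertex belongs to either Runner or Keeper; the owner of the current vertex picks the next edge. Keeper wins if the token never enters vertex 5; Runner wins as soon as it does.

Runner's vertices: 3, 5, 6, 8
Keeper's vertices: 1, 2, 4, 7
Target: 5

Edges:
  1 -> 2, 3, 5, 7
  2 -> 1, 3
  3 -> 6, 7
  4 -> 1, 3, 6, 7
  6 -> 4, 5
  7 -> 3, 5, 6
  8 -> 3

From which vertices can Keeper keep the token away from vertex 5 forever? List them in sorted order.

A0 = {5}
A1: add {6} — 6 (Runner) has 6→5.
A2: add {3} — 3 (Runner) has 3→6.
A3: add {7, 8} — 7 (Keeper): all of {3, 5, 6} already in; 8 (Runner) has 8→3.
A4 = A3; e.g. 1 (Keeper) can still go to 2. Fixed point.
Runner's attractor = {3, 5, 6, 7, 8}; Keeper avoids the target exactly from the complement.

1, 2, 4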